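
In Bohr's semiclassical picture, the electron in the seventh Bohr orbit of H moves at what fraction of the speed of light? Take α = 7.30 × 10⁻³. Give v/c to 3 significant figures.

0.00104

v_n = Zαc/n, so v/c = Zα/n = 1 × 0.00730 / 7 = 0.00104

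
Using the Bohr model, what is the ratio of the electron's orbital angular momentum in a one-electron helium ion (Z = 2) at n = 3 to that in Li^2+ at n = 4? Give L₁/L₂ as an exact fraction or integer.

L = nℏ is independent of Z.
L₁/L₂ = n₁/n₂ = 3/4 = 3/4

3/4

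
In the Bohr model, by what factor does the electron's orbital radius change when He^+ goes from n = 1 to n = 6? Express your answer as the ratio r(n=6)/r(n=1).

r ∝ Z^-1 · n^2; with Z fixed, r ∝ n^2.
r(n=6)/r(n=1) = (6/1)^2 = 36

36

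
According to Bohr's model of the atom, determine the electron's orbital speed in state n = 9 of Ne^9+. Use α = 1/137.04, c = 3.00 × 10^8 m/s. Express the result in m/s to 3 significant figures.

2.43 × 10^6 m/s

v_n = Zαc/n = 10 × 0.00730 × 3.00 × 10^8 / 9
    = 2.43 × 10^6 m/s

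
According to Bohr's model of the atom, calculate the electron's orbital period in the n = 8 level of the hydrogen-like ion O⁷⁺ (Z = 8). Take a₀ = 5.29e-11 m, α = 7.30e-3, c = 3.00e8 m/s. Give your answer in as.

r = n²a₀/Z = 8²·5.29e-11/8 = 4.23e-10 m
v = Zαc/n = 8·0.00730·3.00e8/8 = 2.19e6 m/s
T = 2πr/v = 1.21e-15 s = 1210 as

1210 as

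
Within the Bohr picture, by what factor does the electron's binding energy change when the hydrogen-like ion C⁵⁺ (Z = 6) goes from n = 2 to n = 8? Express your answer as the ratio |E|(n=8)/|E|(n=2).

|E| ∝ Z^2 · n^-2; with Z fixed, |E| ∝ n^-2.
|E|(n=8)/|E|(n=2) = (8/2)^-2 = 1/16

1/16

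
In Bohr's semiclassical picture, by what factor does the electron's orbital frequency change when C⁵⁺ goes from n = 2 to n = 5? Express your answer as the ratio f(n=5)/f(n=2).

8/125

f ∝ Z^2 · n^-3; with Z fixed, f ∝ n^-3.
f(n=5)/f(n=2) = (5/2)^-3 = 8/125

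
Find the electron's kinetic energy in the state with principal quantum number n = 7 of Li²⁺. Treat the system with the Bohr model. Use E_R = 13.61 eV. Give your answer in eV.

2.500 eV

For a Coulomb orbit the virial theorem gives K = −E_n.
E_n = −E_R·Z²/n², so K = E_R·Z²/n² = 13.61 × 3²/7² = 2.500 eV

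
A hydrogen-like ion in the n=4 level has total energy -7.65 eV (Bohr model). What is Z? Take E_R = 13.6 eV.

E_n = −E_R Z²/n² ⇒ Z² = −E_n n²/E_R = 7.65 × 4² / 13.6 ≈ 9.00
Z = 3

3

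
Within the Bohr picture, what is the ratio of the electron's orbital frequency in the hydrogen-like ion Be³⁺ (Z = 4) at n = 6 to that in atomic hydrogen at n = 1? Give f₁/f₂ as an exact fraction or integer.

f ∝ Z^2 · n^-3
f₁/f₂ = (4/1)^2 · (6/1)^-3 = 2/27

2/27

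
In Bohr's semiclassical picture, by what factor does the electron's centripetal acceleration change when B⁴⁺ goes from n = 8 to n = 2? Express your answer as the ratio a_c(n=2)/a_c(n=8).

a_c ∝ Z^3 · n^-4; with Z fixed, a_c ∝ n^-4.
a_c(n=2)/a_c(n=8) = (2/8)^-4 = 256

256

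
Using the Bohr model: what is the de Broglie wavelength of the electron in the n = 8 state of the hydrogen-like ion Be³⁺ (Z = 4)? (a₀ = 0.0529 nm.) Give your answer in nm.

0.665 nm

The Bohr quantisation condition is nλ = 2πr_n.
r_n = n²a₀/Z = 0.846 nm
λ = 2πr_n/n = 2π·0.846/8 = 0.665 nm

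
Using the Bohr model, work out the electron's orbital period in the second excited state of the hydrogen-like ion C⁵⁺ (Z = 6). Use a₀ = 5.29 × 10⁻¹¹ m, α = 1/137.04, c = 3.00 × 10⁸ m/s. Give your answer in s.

1.14 × 10⁻¹⁶ s

r = n²a₀/Z = 3²·5.29 × 10⁻¹¹/6 = 7.94 × 10⁻¹¹ m
v = Zαc/n = 6·0.00730·3.00 × 10⁸/3 = 4.38 × 10⁶ m/s
T = 2πr/v = 1.14 × 10⁻¹⁶ s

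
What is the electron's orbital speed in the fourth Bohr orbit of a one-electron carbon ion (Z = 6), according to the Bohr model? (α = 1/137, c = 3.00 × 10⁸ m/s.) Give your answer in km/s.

3280 km/s

v_n = Zαc/n = 6 × 0.00730 × 3.00 × 10⁸ / 4
    = 3280 km/s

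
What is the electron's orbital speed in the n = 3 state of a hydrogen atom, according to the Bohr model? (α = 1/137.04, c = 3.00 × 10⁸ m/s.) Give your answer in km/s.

v_n = Zαc/n = 1 × 0.00730 × 3.00 × 10⁸ / 3
    = 730 km/s

730 km/s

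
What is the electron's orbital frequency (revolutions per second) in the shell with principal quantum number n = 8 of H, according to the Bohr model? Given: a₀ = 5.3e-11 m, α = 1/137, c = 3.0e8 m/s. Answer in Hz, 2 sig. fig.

1.3e13 Hz

r = n²a₀/Z = 3.4e-9 m, v = Zαc/n = 2.7e5 m/s
f = v/(2πr) = 1.3e13 Hz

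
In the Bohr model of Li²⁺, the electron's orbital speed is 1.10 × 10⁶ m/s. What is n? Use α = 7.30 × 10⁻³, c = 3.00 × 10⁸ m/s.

v_n = Zαc/n ⇒ n = Zαc/v = 3 × 0.00730 × 3.00 × 10⁸ / 1.10 × 10⁶ ≈ 5.97
n = 6

6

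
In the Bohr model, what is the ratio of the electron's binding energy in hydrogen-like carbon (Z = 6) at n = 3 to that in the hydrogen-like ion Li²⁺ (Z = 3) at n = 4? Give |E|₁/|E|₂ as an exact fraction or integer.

|E| ∝ Z^2 · n^-2
|E|₁/|E|₂ = (6/3)^2 · (3/4)^-2 = 64/9

64/9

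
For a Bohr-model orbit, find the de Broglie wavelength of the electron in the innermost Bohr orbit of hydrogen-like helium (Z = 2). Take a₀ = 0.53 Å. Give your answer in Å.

1.7 Å

The Bohr quantisation condition is nλ = 2πr_n.
r_n = n²a₀/Z = 0.27 Å
λ = 2πr_n/n = 2π·0.27/1 = 1.7 Å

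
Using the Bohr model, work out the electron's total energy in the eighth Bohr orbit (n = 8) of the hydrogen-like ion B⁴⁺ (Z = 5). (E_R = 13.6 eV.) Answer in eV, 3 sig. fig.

-5.31 eV

E_n = −E_R·Z²/n² = −13.6 × 5²/8² = -5.31 eV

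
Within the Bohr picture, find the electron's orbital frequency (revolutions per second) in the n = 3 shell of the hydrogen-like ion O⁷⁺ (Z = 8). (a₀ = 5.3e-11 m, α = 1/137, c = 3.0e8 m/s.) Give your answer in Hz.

r = n²a₀/Z = 6.0e-11 m, v = Zαc/n = 5.8e6 m/s
f = v/(2πr) = 1.6e16 Hz

1.6e16 Hz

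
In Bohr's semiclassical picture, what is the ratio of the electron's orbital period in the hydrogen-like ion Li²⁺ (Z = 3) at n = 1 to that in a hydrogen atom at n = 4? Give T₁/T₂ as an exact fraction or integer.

T ∝ Z^-2 · n^3
T₁/T₂ = (3/1)^-2 · (1/4)^3 = 1/576

1/576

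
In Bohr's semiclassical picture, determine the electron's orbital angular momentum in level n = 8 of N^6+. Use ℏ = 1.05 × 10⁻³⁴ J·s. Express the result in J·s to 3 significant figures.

L_n = nℏ = 8 × 1.05 × 10⁻³⁴ = 8.40 × 10⁻³⁴ J·s

8.40 × 10⁻³⁴ J·s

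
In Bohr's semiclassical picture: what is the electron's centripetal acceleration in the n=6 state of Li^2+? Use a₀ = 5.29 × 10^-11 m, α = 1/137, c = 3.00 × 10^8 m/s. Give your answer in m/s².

1.89 × 10^21 m/s²

r = n²a₀/Z = 6.35 × 10^-10 m, v = Zαc/n = 1.09 × 10^6 m/s
a = v²/r = (1.09 × 10^6)² / 6.35 × 10^-10 = 1.89 × 10^21 m/s²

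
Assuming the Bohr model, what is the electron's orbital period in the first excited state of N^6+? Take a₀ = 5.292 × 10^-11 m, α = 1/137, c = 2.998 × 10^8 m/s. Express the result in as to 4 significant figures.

r = n²a₀/Z = 2²·5.292 × 10^-11/7 = 3.024 × 10^-11 m
v = Zαc/n = 7·0.007299·2.998 × 10^8/2 = 7.659 × 10^6 m/s
T = 2πr/v = 2.481 × 10^-17 s = 24.81 as

24.81 as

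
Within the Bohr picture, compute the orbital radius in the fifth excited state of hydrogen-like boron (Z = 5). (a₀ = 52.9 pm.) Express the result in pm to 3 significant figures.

381 pm

r_n = n²a₀/Z = 6² × 52.9 / 5
    = 36 × 52.9 / 5 = 381 pm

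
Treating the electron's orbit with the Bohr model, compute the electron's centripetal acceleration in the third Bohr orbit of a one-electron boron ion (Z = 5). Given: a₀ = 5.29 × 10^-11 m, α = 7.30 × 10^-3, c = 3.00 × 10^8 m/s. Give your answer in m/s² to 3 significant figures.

r = n²a₀/Z = 9.52 × 10^-11 m, v = Zαc/n = 3.65 × 10^6 m/s
a = v²/r = (3.65 × 10^6)² / 9.52 × 10^-11 = 1.40 × 10^23 m/s²

1.40 × 10^23 m/s²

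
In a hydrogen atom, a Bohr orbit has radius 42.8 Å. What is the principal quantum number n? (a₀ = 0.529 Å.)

9

r_n = n²a₀/Z ⇒ n² = rZ/a₀ = 42.8 × 1 / 0.529 ≈ 80.91
n = 9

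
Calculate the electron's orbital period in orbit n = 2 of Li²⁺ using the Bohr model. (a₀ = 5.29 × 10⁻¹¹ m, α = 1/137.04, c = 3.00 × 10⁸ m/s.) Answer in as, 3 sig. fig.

r = n²a₀/Z = 2²·5.29 × 10⁻¹¹/3 = 7.05 × 10⁻¹¹ m
v = Zαc/n = 3·0.00730·3.00 × 10⁸/2 = 3.28 × 10⁶ m/s
T = 2πr/v = 1.35 × 10⁻¹⁶ s = 135 as

135 as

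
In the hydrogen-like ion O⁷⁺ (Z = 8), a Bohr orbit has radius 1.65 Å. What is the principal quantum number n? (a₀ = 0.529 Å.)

5

r_n = n²a₀/Z ⇒ n² = rZ/a₀ = 1.65 × 8 / 0.529 ≈ 24.95
n = 5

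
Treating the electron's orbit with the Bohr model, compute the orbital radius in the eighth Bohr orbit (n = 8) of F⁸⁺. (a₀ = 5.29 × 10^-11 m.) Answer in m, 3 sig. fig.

3.76 × 10^-10 m

r_n = n²a₀/Z = 8² × 5.29 × 10^-11 / 9
    = 64 × 5.29 × 10^-11 / 9 = 3.76 × 10^-10 m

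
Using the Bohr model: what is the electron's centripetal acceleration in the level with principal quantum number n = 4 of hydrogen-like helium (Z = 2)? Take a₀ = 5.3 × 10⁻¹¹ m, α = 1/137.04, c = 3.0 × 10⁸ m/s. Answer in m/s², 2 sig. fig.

2.8 × 10²¹ m/s²

r = n²a₀/Z = 4.2 × 10⁻¹⁰ m, v = Zαc/n = 1.1 × 10⁶ m/s
a = v²/r = (1.1 × 10⁶)² / 4.2 × 10⁻¹⁰ = 2.8 × 10²¹ m/s²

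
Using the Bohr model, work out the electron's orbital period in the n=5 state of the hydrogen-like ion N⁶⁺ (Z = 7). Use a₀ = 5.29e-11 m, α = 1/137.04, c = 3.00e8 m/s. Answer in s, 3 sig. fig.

3.87e-16 s

r = n²a₀/Z = 5²·5.29e-11/7 = 1.89e-10 m
v = Zαc/n = 7·0.00730·3.00e8/5 = 3.06e6 m/s
T = 2πr/v = 3.87e-16 s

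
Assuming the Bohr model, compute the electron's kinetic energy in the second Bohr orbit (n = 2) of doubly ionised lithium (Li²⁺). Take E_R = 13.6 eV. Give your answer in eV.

30.6 eV

For a Coulomb orbit the virial theorem gives K = −E_n.
E_n = −E_R·Z²/n², so K = E_R·Z²/n² = 13.6 × 3²/2² = 30.6 eV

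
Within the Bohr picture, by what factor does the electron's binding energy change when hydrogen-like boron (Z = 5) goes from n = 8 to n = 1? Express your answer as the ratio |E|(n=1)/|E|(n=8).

|E| ∝ Z^2 · n^-2; with Z fixed, |E| ∝ n^-2.
|E|(n=1)/|E|(n=8) = (1/8)^-2 = 64

64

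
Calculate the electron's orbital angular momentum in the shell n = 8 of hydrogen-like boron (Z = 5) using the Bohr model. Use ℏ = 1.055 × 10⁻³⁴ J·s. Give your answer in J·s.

8.440 × 10⁻³⁴ J·s

L_n = nℏ = 8 × 1.055 × 10⁻³⁴ = 8.440 × 10⁻³⁴ J·s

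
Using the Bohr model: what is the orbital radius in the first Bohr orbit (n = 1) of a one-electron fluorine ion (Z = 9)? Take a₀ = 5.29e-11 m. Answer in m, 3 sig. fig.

r_n = n²a₀/Z = 1² × 5.29e-11 / 9
    = 1 × 5.29e-11 / 9 = 5.88e-12 m

5.88e-12 m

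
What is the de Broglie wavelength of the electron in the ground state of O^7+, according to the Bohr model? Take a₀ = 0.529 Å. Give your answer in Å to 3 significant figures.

The Bohr quantisation condition is nλ = 2πr_n.
r_n = n²a₀/Z = 0.0661 Å
λ = 2πr_n/n = 2π·0.0661/1 = 0.415 Å

0.415 Å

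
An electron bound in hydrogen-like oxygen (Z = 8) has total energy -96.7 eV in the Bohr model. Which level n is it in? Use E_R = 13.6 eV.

E_n = −E_R Z²/n² ⇒ n² = E_R Z²/(−E_n) = 13.6 × 8² / 96.7 ≈ 9.00
n = 3

3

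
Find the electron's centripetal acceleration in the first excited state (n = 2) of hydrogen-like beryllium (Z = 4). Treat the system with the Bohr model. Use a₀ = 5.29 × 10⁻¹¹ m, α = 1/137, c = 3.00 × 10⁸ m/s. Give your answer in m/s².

r = n²a₀/Z = 5.29 × 10⁻¹¹ m, v = Zαc/n = 4.38 × 10⁶ m/s
a = v²/r = (4.38 × 10⁶)² / 5.29 × 10⁻¹¹ = 3.63 × 10²³ m/s²

3.63 × 10²³ m/s²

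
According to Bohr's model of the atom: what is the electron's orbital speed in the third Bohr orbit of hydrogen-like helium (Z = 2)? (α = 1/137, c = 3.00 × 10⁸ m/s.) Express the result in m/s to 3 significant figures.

v_n = Zαc/n = 2 × 0.00730 × 3.00 × 10⁸ / 3
    = 1.46 × 10⁶ m/s

1.46 × 10⁶ m/s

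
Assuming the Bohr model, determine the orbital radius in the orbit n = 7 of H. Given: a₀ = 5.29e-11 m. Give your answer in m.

2.59e-9 m

r_n = n²a₀/Z = 7² × 5.29e-11 / 1
    = 49 × 5.29e-11 / 1 = 2.59e-9 m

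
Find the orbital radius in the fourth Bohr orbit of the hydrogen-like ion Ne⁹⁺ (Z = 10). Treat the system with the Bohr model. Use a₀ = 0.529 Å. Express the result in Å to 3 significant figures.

r_n = n²a₀/Z = 4² × 0.529 / 10
    = 16 × 0.529 / 10 = 0.846 Å

0.846 Å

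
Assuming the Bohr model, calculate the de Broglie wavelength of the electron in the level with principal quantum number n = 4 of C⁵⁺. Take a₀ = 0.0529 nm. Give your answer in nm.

The Bohr quantisation condition is nλ = 2πr_n.
r_n = n²a₀/Z = 0.141 nm
λ = 2πr_n/n = 2π·0.141/4 = 0.222 nm

0.222 nm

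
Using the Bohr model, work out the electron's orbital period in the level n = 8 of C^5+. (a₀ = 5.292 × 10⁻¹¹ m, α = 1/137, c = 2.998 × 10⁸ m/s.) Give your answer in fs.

2.161 fs

r = n²a₀/Z = 8²·5.292 × 10⁻¹¹/6 = 5.645 × 10⁻¹⁰ m
v = Zαc/n = 6·0.007299·2.998 × 10⁸/8 = 1.641 × 10⁶ m/s
T = 2πr/v = 2.161 × 10⁻¹⁵ s = 2.161 fs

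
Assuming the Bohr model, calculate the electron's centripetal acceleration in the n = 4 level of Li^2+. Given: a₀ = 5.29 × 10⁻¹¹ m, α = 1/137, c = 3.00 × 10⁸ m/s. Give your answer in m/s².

9.56 × 10²¹ m/s²

r = n²a₀/Z = 2.82 × 10⁻¹⁰ m, v = Zαc/n = 1.64 × 10⁶ m/s
a = v²/r = (1.64 × 10⁶)² / 2.82 × 10⁻¹⁰ = 9.56 × 10²¹ m/s²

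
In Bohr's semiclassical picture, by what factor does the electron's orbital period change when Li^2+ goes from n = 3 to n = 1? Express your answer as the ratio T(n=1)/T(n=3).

T ∝ Z^-2 · n^3; with Z fixed, T ∝ n^3.
T(n=1)/T(n=3) = (1/3)^3 = 1/27

1/27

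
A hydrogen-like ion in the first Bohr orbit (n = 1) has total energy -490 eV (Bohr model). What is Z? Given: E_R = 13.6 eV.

E_n = −E_R Z²/n² ⇒ Z² = −E_n n²/E_R = 490 × 1² / 13.6 ≈ 36.03
Z = 6

6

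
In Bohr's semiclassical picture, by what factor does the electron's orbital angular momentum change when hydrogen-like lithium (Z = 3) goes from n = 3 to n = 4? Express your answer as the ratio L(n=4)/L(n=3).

4/3

L = nℏ depends only on n, so L ∝ n.
L(n=4)/L(n=3) = (4/3)^1 = 4/3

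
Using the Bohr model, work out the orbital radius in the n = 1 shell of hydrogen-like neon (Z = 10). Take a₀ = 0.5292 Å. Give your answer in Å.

0.05292 Å

r_n = n²a₀/Z = 1² × 0.5292 / 10
    = 1 × 0.5292 / 10 = 0.05292 Å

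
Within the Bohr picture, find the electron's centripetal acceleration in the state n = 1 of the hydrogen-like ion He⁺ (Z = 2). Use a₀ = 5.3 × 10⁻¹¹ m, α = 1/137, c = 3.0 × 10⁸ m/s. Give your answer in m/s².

7.2 × 10²³ m/s²

r = n²a₀/Z = 2.6 × 10⁻¹¹ m, v = Zαc/n = 4.4 × 10⁶ m/s
a = v²/r = (4.4 × 10⁶)² / 2.6 × 10⁻¹¹ = 7.2 × 10²³ m/s²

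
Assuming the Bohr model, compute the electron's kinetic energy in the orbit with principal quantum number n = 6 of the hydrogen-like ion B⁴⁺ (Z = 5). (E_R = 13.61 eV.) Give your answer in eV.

For a Coulomb orbit the virial theorem gives K = −E_n.
E_n = −E_R·Z²/n², so K = E_R·Z²/n² = 13.61 × 5²/6² = 9.451 eV

9.451 eV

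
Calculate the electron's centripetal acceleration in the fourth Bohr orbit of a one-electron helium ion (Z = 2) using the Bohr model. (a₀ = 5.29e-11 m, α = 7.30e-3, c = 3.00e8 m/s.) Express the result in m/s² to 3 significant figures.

r = n²a₀/Z = 4.23e-10 m, v = Zαc/n = 1.09e6 m/s
a = v²/r = (1.09e6)² / 4.23e-10 = 2.83e21 m/s²

2.83e21 m/s²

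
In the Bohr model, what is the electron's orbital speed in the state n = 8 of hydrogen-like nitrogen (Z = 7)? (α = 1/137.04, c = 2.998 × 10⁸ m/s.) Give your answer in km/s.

v_n = Zαc/n = 7 × 0.007297 × 2.998 × 10⁸ / 8
    = 1914 km/s

1914 km/s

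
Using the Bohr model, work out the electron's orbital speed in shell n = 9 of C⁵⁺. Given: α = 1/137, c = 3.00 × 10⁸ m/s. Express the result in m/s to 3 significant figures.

1.46 × 10⁶ m/s

v_n = Zαc/n = 6 × 0.00730 × 3.00 × 10⁸ / 9
    = 1.46 × 10⁶ m/s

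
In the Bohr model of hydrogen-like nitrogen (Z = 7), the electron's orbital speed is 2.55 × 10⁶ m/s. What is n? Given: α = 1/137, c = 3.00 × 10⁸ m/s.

6

v_n = Zαc/n ⇒ n = Zαc/v = 7 × 0.00730 × 3.00 × 10⁸ / 2.55 × 10⁶ ≈ 6.01
n = 6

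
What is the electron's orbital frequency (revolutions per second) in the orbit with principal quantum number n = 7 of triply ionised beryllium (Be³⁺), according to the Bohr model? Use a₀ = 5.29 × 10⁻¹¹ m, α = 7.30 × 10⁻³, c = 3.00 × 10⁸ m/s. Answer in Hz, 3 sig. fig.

r = n²a₀/Z = 6.48 × 10⁻¹⁰ m, v = Zαc/n = 1.25 × 10⁶ m/s
f = v/(2πr) = 3.07 × 10¹⁴ Hz

3.07 × 10¹⁴ Hz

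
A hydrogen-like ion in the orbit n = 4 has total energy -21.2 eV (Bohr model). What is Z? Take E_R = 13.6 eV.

5

E_n = −E_R Z²/n² ⇒ Z² = −E_n n²/E_R = 21.2 × 4² / 13.6 ≈ 24.94
Z = 5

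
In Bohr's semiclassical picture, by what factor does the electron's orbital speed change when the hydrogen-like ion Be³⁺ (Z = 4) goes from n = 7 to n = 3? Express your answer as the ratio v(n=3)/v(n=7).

7/3

v ∝ Z^1 · n^-1; with Z fixed, v ∝ n^-1.
v(n=3)/v(n=7) = (3/7)^-1 = 7/3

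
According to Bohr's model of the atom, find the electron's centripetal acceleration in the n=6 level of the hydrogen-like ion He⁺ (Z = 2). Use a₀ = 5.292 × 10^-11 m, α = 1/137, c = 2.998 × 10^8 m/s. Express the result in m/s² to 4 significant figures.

r = n²a₀/Z = 9.526 × 10^-10 m, v = Zαc/n = 7.294 × 10^5 m/s
a = v²/r = (7.294 × 10^5)² / 9.526 × 10^-10 = 5.586 × 10^20 m/s²

5.586 × 10^20 m/s²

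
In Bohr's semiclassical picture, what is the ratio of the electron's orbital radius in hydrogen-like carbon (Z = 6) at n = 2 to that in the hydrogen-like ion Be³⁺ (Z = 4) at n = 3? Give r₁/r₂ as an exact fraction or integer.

8/27

r ∝ Z^-1 · n^2
r₁/r₂ = (6/4)^-1 · (2/3)^2 = 8/27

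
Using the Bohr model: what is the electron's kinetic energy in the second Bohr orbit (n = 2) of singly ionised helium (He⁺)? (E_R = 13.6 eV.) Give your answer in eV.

For a Coulomb orbit the virial theorem gives K = −E_n.
E_n = −E_R·Z²/n², so K = E_R·Z²/n² = 13.6 × 2²/2² = 13.6 eV

13.6 eV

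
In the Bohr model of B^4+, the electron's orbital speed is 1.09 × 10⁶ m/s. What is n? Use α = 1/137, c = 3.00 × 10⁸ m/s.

v_n = Zαc/n ⇒ n = Zαc/v = 5 × 0.00730 × 3.00 × 10⁸ / 1.09 × 10⁶ ≈ 10.04
n = 10

10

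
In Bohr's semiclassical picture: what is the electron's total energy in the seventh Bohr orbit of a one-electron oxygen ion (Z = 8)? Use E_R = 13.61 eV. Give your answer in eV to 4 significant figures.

-17.78 eV

E_n = −E_R·Z²/n² = −13.61 × 8²/7² = -17.78 eV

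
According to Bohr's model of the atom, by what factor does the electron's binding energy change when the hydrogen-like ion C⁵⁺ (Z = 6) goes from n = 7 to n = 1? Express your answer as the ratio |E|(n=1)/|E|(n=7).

49

|E| ∝ Z^2 · n^-2; with Z fixed, |E| ∝ n^-2.
|E|(n=1)/|E|(n=7) = (1/7)^-2 = 49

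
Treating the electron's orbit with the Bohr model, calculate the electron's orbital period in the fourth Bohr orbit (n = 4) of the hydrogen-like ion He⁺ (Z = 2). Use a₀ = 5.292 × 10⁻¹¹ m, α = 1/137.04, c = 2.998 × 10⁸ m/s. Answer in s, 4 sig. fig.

r = n²a₀/Z = 4²·5.292 × 10⁻¹¹/2 = 4.234 × 10⁻¹⁰ m
v = Zαc/n = 2·0.007297·2.998 × 10⁸/4 = 1.094 × 10⁶ m/s
T = 2πr/v = 2.432 × 10⁻¹⁵ s

2.432 × 10⁻¹⁵ s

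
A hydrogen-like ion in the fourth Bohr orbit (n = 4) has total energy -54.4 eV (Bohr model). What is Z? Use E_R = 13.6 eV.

8

E_n = −E_R Z²/n² ⇒ Z² = −E_n n²/E_R = 54.4 × 4² / 13.6 ≈ 64.00
Z = 8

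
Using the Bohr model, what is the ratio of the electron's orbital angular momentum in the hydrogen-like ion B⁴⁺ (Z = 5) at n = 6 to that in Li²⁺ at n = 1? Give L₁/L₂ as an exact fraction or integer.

L = nℏ is independent of Z.
L₁/L₂ = n₁/n₂ = 6/1 = 6

6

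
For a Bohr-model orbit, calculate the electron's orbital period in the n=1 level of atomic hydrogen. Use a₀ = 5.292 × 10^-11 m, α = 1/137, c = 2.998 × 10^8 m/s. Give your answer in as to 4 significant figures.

r = n²a₀/Z = 1²·5.292 × 10^-11/1 = 5.292 × 10^-11 m
v = Zαc/n = 1·0.007299·2.998 × 10^8/1 = 2.188 × 10^6 m/s
T = 2πr/v = 1.519 × 10^-16 s = 151.9 as

151.9 as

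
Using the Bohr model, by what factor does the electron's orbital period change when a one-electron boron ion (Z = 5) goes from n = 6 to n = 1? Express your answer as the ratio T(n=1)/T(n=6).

T ∝ Z^-2 · n^3; with Z fixed, T ∝ n^3.
T(n=1)/T(n=6) = (1/6)^3 = 1/216

1/216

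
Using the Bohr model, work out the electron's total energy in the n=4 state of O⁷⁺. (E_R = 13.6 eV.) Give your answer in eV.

-54.4 eV

E_n = −E_R·Z²/n² = −13.6 × 8²/4² = -54.4 eV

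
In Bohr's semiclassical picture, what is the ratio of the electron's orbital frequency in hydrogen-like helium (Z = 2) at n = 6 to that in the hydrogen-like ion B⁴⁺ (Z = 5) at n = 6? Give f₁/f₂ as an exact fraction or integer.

4/25

f ∝ Z^2 · n^-3
f₁/f₂ = (2/5)^2 · (6/6)^-3 = 4/25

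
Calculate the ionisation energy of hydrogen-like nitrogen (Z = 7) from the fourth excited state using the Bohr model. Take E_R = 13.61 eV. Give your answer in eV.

26.68 eV

E_n = −E_R·Z²/n² = −13.61 × 7²/5² eV = -26.68 eV
Ionisation energy = −E_n = 26.68 eV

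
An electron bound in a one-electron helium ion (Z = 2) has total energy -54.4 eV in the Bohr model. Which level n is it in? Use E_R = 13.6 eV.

E_n = −E_R Z²/n² ⇒ n² = E_R Z²/(−E_n) = 13.6 × 2² / 54.4 ≈ 1.00
n = 1

1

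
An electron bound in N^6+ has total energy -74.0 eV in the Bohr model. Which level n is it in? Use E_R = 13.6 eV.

E_n = −E_R Z²/n² ⇒ n² = E_R Z²/(−E_n) = 13.6 × 7² / 74.0 ≈ 9.01
n = 3

3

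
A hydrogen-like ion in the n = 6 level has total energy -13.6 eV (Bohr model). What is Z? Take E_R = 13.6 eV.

6

E_n = −E_R Z²/n² ⇒ Z² = −E_n n²/E_R = 13.6 × 6² / 13.6 ≈ 36.00
Z = 6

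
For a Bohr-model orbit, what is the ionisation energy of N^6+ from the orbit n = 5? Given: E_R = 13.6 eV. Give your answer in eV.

E_n = −E_R·Z²/n² = −13.6 × 7²/5² eV = -26.7 eV
Ionisation energy = −E_n = 26.7 eV

26.7 eV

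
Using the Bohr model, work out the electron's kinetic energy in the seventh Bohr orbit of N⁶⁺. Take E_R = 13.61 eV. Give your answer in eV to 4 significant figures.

13.61 eV

For a Coulomb orbit the virial theorem gives K = −E_n.
E_n = −E_R·Z²/n², so K = E_R·Z²/n² = 13.61 × 7²/7² = 13.61 eV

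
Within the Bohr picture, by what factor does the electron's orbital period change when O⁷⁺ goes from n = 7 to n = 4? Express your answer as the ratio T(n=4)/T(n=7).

T ∝ Z^-2 · n^3; with Z fixed, T ∝ n^3.
T(n=4)/T(n=7) = (4/7)^3 = 64/343

64/343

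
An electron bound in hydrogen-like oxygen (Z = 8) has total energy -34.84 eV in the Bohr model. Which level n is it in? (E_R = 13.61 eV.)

5

E_n = −E_R Z²/n² ⇒ n² = E_R Z²/(−E_n) = 13.61 × 8² / 34.84 ≈ 25.00
n = 5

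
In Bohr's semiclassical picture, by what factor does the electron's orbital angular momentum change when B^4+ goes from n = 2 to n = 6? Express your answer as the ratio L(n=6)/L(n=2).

L = nℏ depends only on n, so L ∝ n.
L(n=6)/L(n=2) = (6/2)^1 = 3

3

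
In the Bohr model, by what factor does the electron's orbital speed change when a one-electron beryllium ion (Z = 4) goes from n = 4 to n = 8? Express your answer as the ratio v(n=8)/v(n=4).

v ∝ Z^1 · n^-1; with Z fixed, v ∝ n^-1.
v(n=8)/v(n=4) = (8/4)^-1 = 1/2

1/2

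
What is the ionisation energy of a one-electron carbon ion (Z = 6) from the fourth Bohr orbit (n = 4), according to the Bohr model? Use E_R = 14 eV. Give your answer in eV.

32 eV

E_n = −E_R·Z²/n² = −14 × 6²/4² eV = -32 eV
Ionisation energy = −E_n = 32 eV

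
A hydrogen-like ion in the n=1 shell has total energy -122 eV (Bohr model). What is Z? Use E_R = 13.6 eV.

3

E_n = −E_R Z²/n² ⇒ Z² = −E_n n²/E_R = 122 × 1² / 13.6 ≈ 8.97
Z = 3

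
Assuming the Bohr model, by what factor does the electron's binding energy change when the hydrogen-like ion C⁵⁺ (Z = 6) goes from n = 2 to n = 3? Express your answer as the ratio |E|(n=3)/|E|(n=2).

4/9

|E| ∝ Z^2 · n^-2; with Z fixed, |E| ∝ n^-2.
|E|(n=3)/|E|(n=2) = (3/2)^-2 = 4/9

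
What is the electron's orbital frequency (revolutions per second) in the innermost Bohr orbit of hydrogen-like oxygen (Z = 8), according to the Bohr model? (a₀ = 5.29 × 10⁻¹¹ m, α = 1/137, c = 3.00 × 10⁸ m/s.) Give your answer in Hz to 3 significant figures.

4.22 × 10¹⁷ Hz

r = n²a₀/Z = 6.61 × 10⁻¹² m, v = Zαc/n = 1.75 × 10⁷ m/s
f = v/(2πr) = 4.22 × 10¹⁷ Hz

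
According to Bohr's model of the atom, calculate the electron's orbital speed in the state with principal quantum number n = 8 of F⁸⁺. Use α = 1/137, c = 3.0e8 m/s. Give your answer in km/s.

v_n = Zαc/n = 9 × 0.0073 × 3.0e8 / 8
    = 2500 km/s

2500 km/s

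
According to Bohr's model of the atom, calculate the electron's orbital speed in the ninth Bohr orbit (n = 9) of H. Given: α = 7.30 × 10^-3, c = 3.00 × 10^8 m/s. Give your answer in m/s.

v_n = Zαc/n = 1 × 0.00730 × 3.00 × 10^8 / 9
    = 2.43 × 10^5 m/s

2.43 × 10^5 m/s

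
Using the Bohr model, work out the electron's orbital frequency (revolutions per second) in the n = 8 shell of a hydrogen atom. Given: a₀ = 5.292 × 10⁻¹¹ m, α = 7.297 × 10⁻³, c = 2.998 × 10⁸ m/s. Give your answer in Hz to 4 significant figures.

r = n²a₀/Z = 3.387 × 10⁻⁹ m, v = Zαc/n = 2.735 × 10⁵ m/s
f = v/(2πr) = 1.285 × 10¹³ Hz

1.285 × 10¹³ Hz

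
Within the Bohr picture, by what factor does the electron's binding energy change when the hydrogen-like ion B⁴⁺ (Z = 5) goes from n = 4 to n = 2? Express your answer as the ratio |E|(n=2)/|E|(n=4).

4

|E| ∝ Z^2 · n^-2; with Z fixed, |E| ∝ n^-2.
|E|(n=2)/|E|(n=4) = (2/4)^-2 = 4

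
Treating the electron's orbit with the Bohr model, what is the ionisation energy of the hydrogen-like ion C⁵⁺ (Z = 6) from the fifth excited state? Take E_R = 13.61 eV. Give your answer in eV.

13.61 eV

E_n = −E_R·Z²/n² = −13.61 × 6²/6² eV = -13.61 eV
Ionisation energy = −E_n = 13.61 eV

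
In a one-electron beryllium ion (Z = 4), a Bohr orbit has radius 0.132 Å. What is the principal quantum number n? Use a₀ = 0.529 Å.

r_n = n²a₀/Z ⇒ n² = rZ/a₀ = 0.132 × 4 / 0.529 ≈ 1.00
n = 1

1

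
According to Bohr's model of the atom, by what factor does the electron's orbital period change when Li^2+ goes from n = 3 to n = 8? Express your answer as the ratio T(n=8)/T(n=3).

512/27

T ∝ Z^-2 · n^3; with Z fixed, T ∝ n^3.
T(n=8)/T(n=3) = (8/3)^3 = 512/27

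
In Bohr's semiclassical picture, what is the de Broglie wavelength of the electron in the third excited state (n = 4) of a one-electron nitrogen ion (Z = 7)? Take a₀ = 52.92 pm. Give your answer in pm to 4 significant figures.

190.0 pm

The Bohr quantisation condition is nλ = 2πr_n.
r_n = n²a₀/Z = 121.0 pm
λ = 2πr_n/n = 2π·121.0/4 = 190.0 pm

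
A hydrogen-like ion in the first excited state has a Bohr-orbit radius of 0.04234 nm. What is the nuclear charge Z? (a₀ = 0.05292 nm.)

r_n = n²a₀/Z ⇒ Z = n²a₀/r = 2² × 0.05292 / 0.04234 ≈ 5.00
Z = 5

5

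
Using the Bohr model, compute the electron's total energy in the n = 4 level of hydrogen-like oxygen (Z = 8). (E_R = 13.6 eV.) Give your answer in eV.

E_n = −E_R·Z²/n² = −13.6 × 8²/4² = -54.4 eV

-54.4 eV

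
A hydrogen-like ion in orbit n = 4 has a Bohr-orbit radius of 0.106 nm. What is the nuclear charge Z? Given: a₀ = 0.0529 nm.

8

r_n = n²a₀/Z ⇒ Z = n²a₀/r = 4² × 0.0529 / 0.106 ≈ 7.98
Z = 8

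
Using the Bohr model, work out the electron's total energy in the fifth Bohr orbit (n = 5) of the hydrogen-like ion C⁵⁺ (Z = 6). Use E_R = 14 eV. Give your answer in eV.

-20 eV

E_n = −E_R·Z²/n² = −14 × 6²/5² = -20 eV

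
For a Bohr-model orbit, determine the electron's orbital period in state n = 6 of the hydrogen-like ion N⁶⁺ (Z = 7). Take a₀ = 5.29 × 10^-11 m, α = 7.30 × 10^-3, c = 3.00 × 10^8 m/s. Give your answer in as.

669 as

r = n²a₀/Z = 6²·5.29 × 10^-11/7 = 2.72 × 10^-10 m
v = Zαc/n = 7·0.00730·3.00 × 10^8/6 = 2.56 × 10^6 m/s
T = 2πr/v = 6.69 × 10^-16 s = 669 as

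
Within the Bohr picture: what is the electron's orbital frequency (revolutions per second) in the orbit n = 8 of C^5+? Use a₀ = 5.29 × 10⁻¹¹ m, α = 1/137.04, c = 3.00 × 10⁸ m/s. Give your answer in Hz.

r = n²a₀/Z = 5.64 × 10⁻¹⁰ m, v = Zαc/n = 1.64 × 10⁶ m/s
f = v/(2πr) = 4.63 × 10¹⁴ Hz

4.63 × 10¹⁴ Hz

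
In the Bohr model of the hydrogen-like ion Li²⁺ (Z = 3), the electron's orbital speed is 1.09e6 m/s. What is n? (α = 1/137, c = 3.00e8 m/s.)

6

v_n = Zαc/n ⇒ n = Zαc/v = 3 × 0.00730 × 3.00e8 / 1.09e6 ≈ 6.03
n = 6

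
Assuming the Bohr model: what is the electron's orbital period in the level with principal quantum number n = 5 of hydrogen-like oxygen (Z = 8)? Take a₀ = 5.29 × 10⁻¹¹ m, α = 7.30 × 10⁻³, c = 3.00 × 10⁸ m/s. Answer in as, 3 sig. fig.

r = n²a₀/Z = 5²·5.29 × 10⁻¹¹/8 = 1.65 × 10⁻¹⁰ m
v = Zαc/n = 8·0.00730·3.00 × 10⁸/5 = 3.50 × 10⁶ m/s
T = 2πr/v = 2.96 × 10⁻¹⁶ s = 296 as

296 as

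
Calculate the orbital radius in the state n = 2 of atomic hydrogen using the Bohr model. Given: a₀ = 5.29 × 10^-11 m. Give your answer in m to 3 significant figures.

2.12 × 10^-10 m

r_n = n²a₀/Z = 2² × 5.29 × 10^-11 / 1
    = 4 × 5.29 × 10^-11 / 1 = 2.12 × 10^-10 m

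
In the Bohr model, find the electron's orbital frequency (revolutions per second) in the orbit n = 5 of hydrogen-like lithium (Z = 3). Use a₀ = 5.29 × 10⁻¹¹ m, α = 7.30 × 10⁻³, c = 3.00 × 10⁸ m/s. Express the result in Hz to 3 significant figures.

4.74 × 10¹⁴ Hz

r = n²a₀/Z = 4.41 × 10⁻¹⁰ m, v = Zαc/n = 1.31 × 10⁶ m/s
f = v/(2πr) = 4.74 × 10¹⁴ Hz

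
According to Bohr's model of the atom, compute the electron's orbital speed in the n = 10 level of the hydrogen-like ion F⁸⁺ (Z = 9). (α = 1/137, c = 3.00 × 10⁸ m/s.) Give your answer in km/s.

v_n = Zαc/n = 9 × 0.00730 × 3.00 × 10⁸ / 10
    = 1970 km/s

1970 km/s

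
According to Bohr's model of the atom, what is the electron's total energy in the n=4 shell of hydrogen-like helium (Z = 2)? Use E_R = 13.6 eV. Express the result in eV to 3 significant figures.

E_n = −E_R·Z²/n² = −13.6 × 2²/4² = -3.40 eV

-3.40 eV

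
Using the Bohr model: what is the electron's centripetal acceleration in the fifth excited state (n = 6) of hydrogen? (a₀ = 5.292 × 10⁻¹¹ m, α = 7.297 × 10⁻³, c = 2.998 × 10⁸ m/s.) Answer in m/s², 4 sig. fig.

r = n²a₀/Z = 1.905 × 10⁻⁹ m, v = Zαc/n = 3.646 × 10⁵ m/s
a = v²/r = (3.646 × 10⁵)² / 1.905 × 10⁻⁹ = 6.978 × 10¹⁹ m/s²

6.978 × 10¹⁹ m/s²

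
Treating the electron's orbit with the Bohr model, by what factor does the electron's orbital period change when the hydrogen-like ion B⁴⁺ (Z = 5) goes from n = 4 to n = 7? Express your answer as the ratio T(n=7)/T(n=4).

343/64

T ∝ Z^-2 · n^3; with Z fixed, T ∝ n^3.
T(n=7)/T(n=4) = (7/4)^3 = 343/64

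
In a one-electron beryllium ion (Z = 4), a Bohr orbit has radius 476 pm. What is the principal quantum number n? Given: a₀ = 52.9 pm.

6

r_n = n²a₀/Z ⇒ n² = rZ/a₀ = 476 × 4 / 52.9 ≈ 35.99
n = 6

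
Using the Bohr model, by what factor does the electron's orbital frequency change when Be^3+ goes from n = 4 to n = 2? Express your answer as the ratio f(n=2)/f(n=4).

8

f ∝ Z^2 · n^-3; with Z fixed, f ∝ n^-3.
f(n=2)/f(n=4) = (2/4)^-3 = 8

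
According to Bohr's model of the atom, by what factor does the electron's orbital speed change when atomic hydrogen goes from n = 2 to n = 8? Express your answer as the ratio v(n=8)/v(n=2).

v ∝ Z^1 · n^-1; with Z fixed, v ∝ n^-1.
v(n=8)/v(n=2) = (8/2)^-1 = 1/4

1/4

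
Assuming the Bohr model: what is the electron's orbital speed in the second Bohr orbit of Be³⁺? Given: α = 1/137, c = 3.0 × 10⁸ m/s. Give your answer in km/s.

v_n = Zαc/n = 4 × 0.0073 × 3.0 × 10⁸ / 2
    = 4400 km/s

4400 km/s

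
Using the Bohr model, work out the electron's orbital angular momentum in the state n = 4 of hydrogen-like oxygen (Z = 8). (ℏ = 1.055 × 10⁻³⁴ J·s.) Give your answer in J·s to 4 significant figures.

L_n = nℏ = 4 × 1.055 × 10⁻³⁴ = 4.220 × 10⁻³⁴ J·s

4.220 × 10⁻³⁴ J·s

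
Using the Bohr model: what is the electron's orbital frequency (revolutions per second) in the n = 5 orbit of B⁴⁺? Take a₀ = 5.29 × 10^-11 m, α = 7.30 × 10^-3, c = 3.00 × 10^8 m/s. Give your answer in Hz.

1.32 × 10^15 Hz

r = n²a₀/Z = 2.64 × 10^-10 m, v = Zαc/n = 2.19 × 10^6 m/s
f = v/(2πr) = 1.32 × 10^15 Hz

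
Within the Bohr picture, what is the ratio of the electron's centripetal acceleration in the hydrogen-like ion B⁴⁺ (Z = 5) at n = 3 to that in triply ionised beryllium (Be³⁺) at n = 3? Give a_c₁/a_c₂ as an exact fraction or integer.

125/64

a_c ∝ Z^3 · n^-4
a_c₁/a_c₂ = (5/4)^3 · (3/3)^-4 = 125/64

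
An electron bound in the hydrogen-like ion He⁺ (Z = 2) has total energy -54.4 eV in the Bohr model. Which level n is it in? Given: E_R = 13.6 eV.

1

E_n = −E_R Z²/n² ⇒ n² = E_R Z²/(−E_n) = 13.6 × 2² / 54.4 ≈ 1.00
n = 1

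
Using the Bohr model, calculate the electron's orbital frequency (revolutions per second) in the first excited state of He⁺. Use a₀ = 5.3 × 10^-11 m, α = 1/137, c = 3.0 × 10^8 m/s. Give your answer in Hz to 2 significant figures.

r = n²a₀/Z = 1.1 × 10^-10 m, v = Zαc/n = 2.2 × 10^6 m/s
f = v/(2πr) = 3.3 × 10^15 Hz

3.3 × 10^15 Hz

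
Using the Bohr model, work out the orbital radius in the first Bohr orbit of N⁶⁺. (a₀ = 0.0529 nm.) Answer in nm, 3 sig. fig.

r_n = n²a₀/Z = 1² × 0.0529 / 7
    = 1 × 0.0529 / 7 = 0.00756 nm

0.00756 nm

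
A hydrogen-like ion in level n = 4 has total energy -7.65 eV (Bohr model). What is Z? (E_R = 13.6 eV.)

3

E_n = −E_R Z²/n² ⇒ Z² = −E_n n²/E_R = 7.65 × 4² / 13.6 ≈ 9.00
Z = 3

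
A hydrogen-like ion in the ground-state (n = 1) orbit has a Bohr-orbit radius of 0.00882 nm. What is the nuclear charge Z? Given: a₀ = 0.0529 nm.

6

r_n = n²a₀/Z ⇒ Z = n²a₀/r = 1² × 0.0529 / 0.00882 ≈ 6.00
Z = 6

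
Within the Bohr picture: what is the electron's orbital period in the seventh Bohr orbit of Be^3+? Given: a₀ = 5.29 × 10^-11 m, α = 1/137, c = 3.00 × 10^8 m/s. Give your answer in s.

r = n²a₀/Z = 7²·5.29 × 10^-11/4 = 6.48 × 10^-10 m
v = Zαc/n = 4·0.00730·3.00 × 10^8/7 = 1.25 × 10^6 m/s
T = 2πr/v = 3.25 × 10^-15 s

3.25 × 10^-15 s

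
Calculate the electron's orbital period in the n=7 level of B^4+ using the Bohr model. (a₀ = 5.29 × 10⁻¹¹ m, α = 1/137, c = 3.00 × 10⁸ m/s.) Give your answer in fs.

2.08 fs

r = n²a₀/Z = 7²·5.29 × 10⁻¹¹/5 = 5.18 × 10⁻¹⁰ m
v = Zαc/n = 5·0.00730·3.00 × 10⁸/7 = 1.56 × 10⁶ m/s
T = 2πr/v = 2.08 × 10⁻¹⁵ s = 2.08 fs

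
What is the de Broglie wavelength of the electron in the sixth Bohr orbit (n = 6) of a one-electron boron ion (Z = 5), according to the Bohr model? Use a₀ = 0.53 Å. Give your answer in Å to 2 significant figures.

4.0 Å

The Bohr quantisation condition is nλ = 2πr_n.
r_n = n²a₀/Z = 3.8 Å
λ = 2πr_n/n = 2π·3.8/6 = 4.0 Å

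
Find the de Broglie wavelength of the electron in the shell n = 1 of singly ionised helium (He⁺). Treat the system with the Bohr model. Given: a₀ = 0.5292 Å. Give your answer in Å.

The Bohr quantisation condition is nλ = 2πr_n.
r_n = n²a₀/Z = 0.2646 Å
λ = 2πr_n/n = 2π·0.2646/1 = 1.663 Å

1.663 Å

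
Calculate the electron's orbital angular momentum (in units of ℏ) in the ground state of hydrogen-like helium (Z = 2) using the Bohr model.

1

L_n = nℏ, so L/ℏ = n = 1.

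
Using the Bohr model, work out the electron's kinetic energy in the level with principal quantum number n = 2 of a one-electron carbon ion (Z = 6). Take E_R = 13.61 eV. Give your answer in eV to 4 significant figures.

122.5 eV

For a Coulomb orbit the virial theorem gives K = −E_n.
E_n = −E_R·Z²/n², so K = E_R·Z²/n² = 13.61 × 6²/2² = 122.5 eV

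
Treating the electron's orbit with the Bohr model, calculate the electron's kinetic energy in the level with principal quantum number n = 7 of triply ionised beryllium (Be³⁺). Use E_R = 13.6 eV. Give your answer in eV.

4.44 eV

For a Coulomb orbit the virial theorem gives K = −E_n.
E_n = −E_R·Z²/n², so K = E_R·Z²/n² = 13.6 × 4²/7² = 4.44 eV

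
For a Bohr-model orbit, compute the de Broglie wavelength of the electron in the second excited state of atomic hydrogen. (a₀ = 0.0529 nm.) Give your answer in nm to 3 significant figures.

The Bohr quantisation condition is nλ = 2πr_n.
r_n = n²a₀/Z = 0.476 nm
λ = 2πr_n/n = 2π·0.476/3 = 0.997 nm

0.997 nm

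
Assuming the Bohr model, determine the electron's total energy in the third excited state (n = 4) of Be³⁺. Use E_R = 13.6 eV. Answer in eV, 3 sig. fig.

-13.6 eV

E_n = −E_R·Z²/n² = −13.6 × 4²/4² = -13.6 eV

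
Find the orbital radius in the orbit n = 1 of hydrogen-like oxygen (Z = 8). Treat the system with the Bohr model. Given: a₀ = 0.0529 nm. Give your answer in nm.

r_n = n²a₀/Z = 1² × 0.0529 / 8
    = 1 × 0.0529 / 8 = 0.00661 nm

0.00661 nm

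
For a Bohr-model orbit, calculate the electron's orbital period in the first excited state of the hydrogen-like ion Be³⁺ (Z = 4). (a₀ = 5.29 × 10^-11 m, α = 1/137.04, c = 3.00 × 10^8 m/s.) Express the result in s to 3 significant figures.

r = n²a₀/Z = 2²·5.29 × 10^-11/4 = 5.29 × 10^-11 m
v = Zαc/n = 4·0.00730·3.00 × 10^8/2 = 4.38 × 10^6 m/s
T = 2πr/v = 7.59 × 10^-17 s

7.59 × 10^-17 s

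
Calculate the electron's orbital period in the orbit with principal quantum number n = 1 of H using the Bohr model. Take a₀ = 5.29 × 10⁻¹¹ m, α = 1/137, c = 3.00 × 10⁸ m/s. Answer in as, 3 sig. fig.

r = n²a₀/Z = 1²·5.29 × 10⁻¹¹/1 = 5.29 × 10⁻¹¹ m
v = Zαc/n = 1·0.00730·3.00 × 10⁸/1 = 2.19 × 10⁶ m/s
T = 2πr/v = 1.52 × 10⁻¹⁶ s = 152 as

152 as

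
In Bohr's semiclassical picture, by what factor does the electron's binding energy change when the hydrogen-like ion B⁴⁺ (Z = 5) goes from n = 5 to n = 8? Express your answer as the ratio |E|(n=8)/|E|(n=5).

|E| ∝ Z^2 · n^-2; with Z fixed, |E| ∝ n^-2.
|E|(n=8)/|E|(n=5) = (8/5)^-2 = 25/64

25/64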